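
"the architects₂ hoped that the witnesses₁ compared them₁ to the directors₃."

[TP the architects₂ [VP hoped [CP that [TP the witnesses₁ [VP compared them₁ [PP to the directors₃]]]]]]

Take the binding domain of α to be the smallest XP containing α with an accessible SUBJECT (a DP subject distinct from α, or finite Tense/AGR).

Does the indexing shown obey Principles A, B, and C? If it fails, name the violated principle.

The two coindexed NPs are *the witnesses₁* and *them₁*.
*them₁* is a pronoun. Its binding domain is the embedded TP, whose subject is the witnesses₁.
*the witnesses₁* c-commands it within that domain and carries the same index.
The pronoun is locally bound → Principle B violation.

Principle B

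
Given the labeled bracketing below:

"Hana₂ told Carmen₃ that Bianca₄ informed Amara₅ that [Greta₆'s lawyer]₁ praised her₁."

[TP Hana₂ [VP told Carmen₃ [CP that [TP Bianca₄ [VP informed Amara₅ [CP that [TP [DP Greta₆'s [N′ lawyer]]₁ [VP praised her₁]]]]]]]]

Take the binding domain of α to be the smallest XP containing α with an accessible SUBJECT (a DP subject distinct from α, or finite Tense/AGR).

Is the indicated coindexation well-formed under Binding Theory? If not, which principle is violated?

Principle B

The two coindexed NPs are *[Greta₆'s lawyer]₁* and *her₁*.
*her₁* is a pronoun. Its binding domain is the embedded TP, whose subject is [Greta₆'s lawyer]₁.
*[Greta₆'s lawyer]₁* c-commands it within that domain and carries the same index.
The pronoun is locally bound → Principle B violation.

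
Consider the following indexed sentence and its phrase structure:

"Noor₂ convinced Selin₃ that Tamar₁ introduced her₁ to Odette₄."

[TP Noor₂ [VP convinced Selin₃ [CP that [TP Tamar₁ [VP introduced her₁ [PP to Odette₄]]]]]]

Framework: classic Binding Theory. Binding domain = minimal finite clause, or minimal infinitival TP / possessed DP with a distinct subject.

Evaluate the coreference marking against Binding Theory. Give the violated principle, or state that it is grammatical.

The two coindexed NPs are *Tamar₁* and *her₁*.
*her₁* is a pronoun. Its binding domain is the embedded TP, whose subject is Tamar₁.
*Tamar₁* c-commands it within that domain and carries the same index.
The pronoun is locally bound → Principle B violation.

Principle B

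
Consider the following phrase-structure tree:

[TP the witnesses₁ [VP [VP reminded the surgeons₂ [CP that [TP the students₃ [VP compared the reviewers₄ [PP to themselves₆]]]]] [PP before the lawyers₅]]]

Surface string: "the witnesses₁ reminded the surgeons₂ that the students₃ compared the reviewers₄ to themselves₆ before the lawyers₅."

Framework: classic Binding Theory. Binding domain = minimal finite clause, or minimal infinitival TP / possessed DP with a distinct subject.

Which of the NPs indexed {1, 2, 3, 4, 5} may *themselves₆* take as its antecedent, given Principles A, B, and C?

*themselves* is an anaphor, so Principle A applies: it must be bound in its binding domain.
Binding domain of *themselves₆*: the embedded TP, whose subject is the students₃.
*the witnesses₁* c-commands the anaphor but is outside its binding domain → cannot satisfy Principle A.
*the surgeons₂* c-commands the anaphor but is outside its binding domain → cannot satisfy Principle A.
*the students₃* c-commands the anaphor within its binding domain → licit binder.
*the reviewers₄* c-commands the anaphor within its binding domain → licit binder.
*the lawyers₅* does not c-command the anaphor → cannot bind it.

{3, 4}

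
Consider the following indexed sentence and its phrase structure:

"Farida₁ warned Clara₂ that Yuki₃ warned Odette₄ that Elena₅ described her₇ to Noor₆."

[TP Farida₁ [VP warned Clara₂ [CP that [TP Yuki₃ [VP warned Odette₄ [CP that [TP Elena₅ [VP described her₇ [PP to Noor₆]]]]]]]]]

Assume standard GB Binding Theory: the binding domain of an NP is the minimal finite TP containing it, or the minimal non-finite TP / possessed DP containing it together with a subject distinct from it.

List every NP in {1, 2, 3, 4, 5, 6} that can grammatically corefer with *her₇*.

{1, 2, 3, 4}

*her* is a pronoun, so Principle B applies: it must be free in its binding domain.
Binding domain of *her₇*: the embedded TP, whose subject is Elena₅.
*Farida₁* c-commands the pronoun but from outside its binding domain, and is not c-commanded by it → coindexation permitted.
*Clara₂* c-commands the pronoun but from outside its binding domain, and is not c-commanded by it → coindexation permitted.
*Yuki₃* c-commands the pronoun but from outside its binding domain, and is not c-commanded by it → coindexation permitted.
*Odette₄* c-commands the pronoun but from outside its binding domain, and is not c-commanded by it → coindexation permitted.
*Elena₅* c-commands the pronoun within its binding domain → coindexation would violate Principle B.
*Noor₆*: the pronoun c-commands this R-expression → coindexation would violate Principle C on *Noor₆*.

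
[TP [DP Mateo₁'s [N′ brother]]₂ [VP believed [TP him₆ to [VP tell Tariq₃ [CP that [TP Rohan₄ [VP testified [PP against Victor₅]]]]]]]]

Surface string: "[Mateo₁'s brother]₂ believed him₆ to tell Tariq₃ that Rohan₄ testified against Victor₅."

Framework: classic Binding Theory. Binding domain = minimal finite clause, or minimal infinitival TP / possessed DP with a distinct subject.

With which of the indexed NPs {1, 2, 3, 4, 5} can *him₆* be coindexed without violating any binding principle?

{1}

*him* is a pronoun, so Principle B applies: it must be free in its binding domain.
Binding domain of *him₆*: the matrix TP, whose subject is [Mateo₁'s brother]₂.
*Mateo₁* and the pronoun do not c-command one another → neither Principle B nor Principle C is at stake; coindexation permitted.
*[Mateo₁'s brother]₂* c-commands the pronoun within its binding domain → coindexation would violate Principle B.
*Tariq₃*: the pronoun c-commands this R-expression → coindexation would violate Principle C on *Tariq₃*.
*Rohan₄*: the pronoun c-commands this R-expression → coindexation would violate Principle C on *Rohan₄*.
*Victor₅*: the pronoun c-commands this R-expression → coindexation would violate Principle C on *Victor₅*.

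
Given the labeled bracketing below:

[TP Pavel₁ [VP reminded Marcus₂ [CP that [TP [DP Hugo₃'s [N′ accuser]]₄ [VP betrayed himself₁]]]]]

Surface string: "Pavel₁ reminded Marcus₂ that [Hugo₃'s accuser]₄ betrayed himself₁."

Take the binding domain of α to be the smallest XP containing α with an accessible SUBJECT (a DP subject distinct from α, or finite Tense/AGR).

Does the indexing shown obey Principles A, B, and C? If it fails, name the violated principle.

Principle A

The two coindexed NPs are *Pavel₁* and *himself₁*.
*himself₁* is an anaphor. Principle A requires it to be bound within its binding domain — the embedded TP, whose subject is [Hugo₃'s accuser]₄.
Within that domain it is c-commanded by *[Hugo₃'s accuser]₄*, which does not share its index.
*Pavel₁* does c-command the anaphor, but from outside its binding domain.
The anaphor is unbound in its domain → Principle A violation.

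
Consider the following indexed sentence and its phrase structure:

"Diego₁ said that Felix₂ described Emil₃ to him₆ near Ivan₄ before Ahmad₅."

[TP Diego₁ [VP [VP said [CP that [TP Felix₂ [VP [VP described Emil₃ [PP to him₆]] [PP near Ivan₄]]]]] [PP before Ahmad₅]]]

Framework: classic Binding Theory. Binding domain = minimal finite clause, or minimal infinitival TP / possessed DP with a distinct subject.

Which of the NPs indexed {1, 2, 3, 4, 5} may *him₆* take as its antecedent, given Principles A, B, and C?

*him* is a pronoun, so Principle B applies: it must be free in its binding domain.
Binding domain of *him₆*: the embedded TP, whose subject is Felix₂.
*Diego₁* c-commands the pronoun but from outside its binding domain, and is not c-commanded by it → coindexation permitted.
*Felix₂* c-commands the pronoun within its binding domain → coindexation would violate Principle B.
*Emil₃* c-commands the pronoun within its binding domain → coindexation would violate Principle B.
*Ivan₄* and the pronoun do not c-command one another → neither Principle B nor Principle C is at stake; coindexation permitted.
*Ahmad₅* and the pronoun do not c-command one another → neither Principle B nor Principle C is at stake; coindexation permitted.

{1, 4, 5}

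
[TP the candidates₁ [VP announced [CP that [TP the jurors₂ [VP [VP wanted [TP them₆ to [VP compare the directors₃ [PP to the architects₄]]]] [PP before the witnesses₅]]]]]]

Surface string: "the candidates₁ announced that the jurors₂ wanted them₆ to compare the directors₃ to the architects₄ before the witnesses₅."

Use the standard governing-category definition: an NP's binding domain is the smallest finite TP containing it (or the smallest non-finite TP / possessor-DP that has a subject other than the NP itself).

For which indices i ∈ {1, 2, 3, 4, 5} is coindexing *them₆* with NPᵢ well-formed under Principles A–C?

{1, 5}

*them* is a pronoun, so Principle B applies: it must be free in its binding domain.
Binding domain of *them₆*: the embedded TP, whose subject is the jurors₂.
*the candidates₁* c-commands the pronoun but from outside its binding domain, and is not c-commanded by it → coindexation permitted.
*the jurors₂* c-commands the pronoun within its binding domain → coindexation would violate Principle B.
*the directors₃*: the pronoun c-commands this R-expression → coindexation would violate Principle C on *the directors₃*.
*the architects₄*: the pronoun c-commands this R-expression → coindexation would violate Principle C on *the architects₄*.
*the witnesses₅* and the pronoun do not c-command one another → neither Principle B nor Principle C is at stake; coindexation permitted.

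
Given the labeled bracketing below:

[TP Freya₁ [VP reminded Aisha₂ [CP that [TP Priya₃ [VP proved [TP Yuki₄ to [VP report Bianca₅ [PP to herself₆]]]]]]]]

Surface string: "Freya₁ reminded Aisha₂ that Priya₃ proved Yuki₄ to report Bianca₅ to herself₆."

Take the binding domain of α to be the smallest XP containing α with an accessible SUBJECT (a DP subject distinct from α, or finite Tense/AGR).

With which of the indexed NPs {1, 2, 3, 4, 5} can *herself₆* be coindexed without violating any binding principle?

*herself* is an anaphor, so Principle A applies: it must be bound in its binding domain.
Binding domain of *herself₆*: the embedded TP, whose subject is Yuki₄.
*Freya₁* c-commands the anaphor but is outside its binding domain → cannot satisfy Principle A.
*Aisha₂* c-commands the anaphor but is outside its binding domain → cannot satisfy Principle A.
*Priya₃* c-commands the anaphor but is outside its binding domain → cannot satisfy Principle A.
*Yuki₄* c-commands the anaphor within its binding domain → licit binder.
*Bianca₅* c-commands the anaphor within its binding domain → licit binder.

{4, 5}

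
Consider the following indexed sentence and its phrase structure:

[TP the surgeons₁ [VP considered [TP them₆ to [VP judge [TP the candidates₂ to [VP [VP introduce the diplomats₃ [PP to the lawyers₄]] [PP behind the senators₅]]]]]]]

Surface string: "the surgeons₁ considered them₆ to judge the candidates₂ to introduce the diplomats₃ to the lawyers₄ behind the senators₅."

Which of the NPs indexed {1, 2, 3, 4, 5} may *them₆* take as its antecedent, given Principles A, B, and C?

*them* is a pronoun, so Principle B applies: it must be free in its binding domain.
Binding domain of *them₆*: the matrix TP, whose subject is the surgeons₁.
*the surgeons₁* c-commands the pronoun within its binding domain → coindexation would violate Principle B.
*the candidates₂*: the pronoun c-commands this R-expression → coindexation would violate Principle C on *the candidates₂*.
*the diplomats₃*: the pronoun c-commands this R-expression → coindexation would violate Principle C on *the diplomats₃*.
*the lawyers₄*: the pronoun c-commands this R-expression → coindexation would violate Principle C on *the lawyers₄*.
*the senators₅*: the pronoun c-commands this R-expression → coindexation would violate Principle C on *the senators₅*.

none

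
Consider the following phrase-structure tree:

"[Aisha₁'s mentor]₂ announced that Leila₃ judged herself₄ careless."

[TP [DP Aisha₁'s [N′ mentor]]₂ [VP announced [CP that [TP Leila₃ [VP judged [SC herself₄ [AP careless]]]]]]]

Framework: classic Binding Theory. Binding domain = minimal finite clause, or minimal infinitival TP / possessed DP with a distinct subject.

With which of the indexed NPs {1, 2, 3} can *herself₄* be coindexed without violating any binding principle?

{3}

*herself* is an anaphor, so Principle A applies: it must be bound in its binding domain.
Binding domain of *herself₄*: the embedded TP, whose subject is Leila₃.
*Aisha₁* does not c-command the anaphor → cannot bind it.
*[Aisha₁'s mentor]₂* c-commands the anaphor but is outside its binding domain → cannot satisfy Principle A.
*Leila₃* c-commands the anaphor within its binding domain → licit binder.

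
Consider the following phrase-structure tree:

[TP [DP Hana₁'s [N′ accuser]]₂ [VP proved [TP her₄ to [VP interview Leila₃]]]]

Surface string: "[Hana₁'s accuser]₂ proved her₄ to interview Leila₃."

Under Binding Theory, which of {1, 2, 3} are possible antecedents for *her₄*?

{1}

*her* is a pronoun, so Principle B applies: it must be free in its binding domain.
Binding domain of *her₄*: the matrix TP, whose subject is [Hana₁'s accuser]₂.
*Hana₁* and the pronoun do not c-command one another → neither Principle B nor Principle C is at stake; coindexation permitted.
*[Hana₁'s accuser]₂* c-commands the pronoun within its binding domain → coindexation would violate Principle B.
*Leila₃*: the pronoun c-commands this R-expression → coindexation would violate Principle C on *Leila₃*.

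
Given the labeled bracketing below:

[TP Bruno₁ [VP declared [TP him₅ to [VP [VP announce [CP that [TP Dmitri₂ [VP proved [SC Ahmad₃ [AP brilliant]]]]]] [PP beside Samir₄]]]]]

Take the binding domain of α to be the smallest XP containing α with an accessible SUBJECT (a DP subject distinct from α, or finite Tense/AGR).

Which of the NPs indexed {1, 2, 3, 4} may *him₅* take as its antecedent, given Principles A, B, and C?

*him* is a pronoun, so Principle B applies: it must be free in its binding domain.
Binding domain of *him₅*: the matrix TP, whose subject is Bruno₁.
*Bruno₁* c-commands the pronoun within its binding domain → coindexation would violate Principle B.
*Dmitri₂*: the pronoun c-commands this R-expression → coindexation would violate Principle C on *Dmitri₂*.
*Ahmad₃*: the pronoun c-commands this R-expression → coindexation would violate Principle C on *Ahmad₃*.
*Samir₄*: the pronoun c-commands this R-expression → coindexation would violate Principle C on *Samir₄*.

none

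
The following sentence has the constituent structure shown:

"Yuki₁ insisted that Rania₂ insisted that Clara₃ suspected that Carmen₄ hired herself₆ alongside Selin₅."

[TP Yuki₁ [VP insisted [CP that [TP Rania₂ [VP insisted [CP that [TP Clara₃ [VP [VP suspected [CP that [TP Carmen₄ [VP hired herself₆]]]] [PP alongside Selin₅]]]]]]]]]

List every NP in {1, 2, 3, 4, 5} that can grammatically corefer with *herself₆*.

*herself* is an anaphor, so Principle A applies: it must be bound in its binding domain.
Binding domain of *herself₆*: the embedded TP, whose subject is Carmen₄.
*Yuki₁* c-commands the anaphor but is outside its binding domain → cannot satisfy Principle A.
*Rania₂* c-commands the anaphor but is outside its binding domain → cannot satisfy Principle A.
*Clara₃* c-commands the anaphor but is outside its binding domain → cannot satisfy Principle A.
*Carmen₄* c-commands the anaphor within its binding domain → licit binder.
*Selin₅* does not c-command the anaphor → cannot bind it.

{4}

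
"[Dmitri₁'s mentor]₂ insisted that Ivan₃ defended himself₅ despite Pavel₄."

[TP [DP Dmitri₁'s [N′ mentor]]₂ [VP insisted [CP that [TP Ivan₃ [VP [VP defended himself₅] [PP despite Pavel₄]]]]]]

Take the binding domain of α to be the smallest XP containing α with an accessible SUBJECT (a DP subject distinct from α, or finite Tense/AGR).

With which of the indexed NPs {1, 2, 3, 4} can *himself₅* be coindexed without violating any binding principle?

{3}

*himself* is an anaphor, so Principle A applies: it must be bound in its binding domain.
Binding domain of *himself₅*: the embedded TP, whose subject is Ivan₃.
*Dmitri₁* does not c-command the anaphor → cannot bind it.
*[Dmitri₁'s mentor]₂* c-commands the anaphor but is outside its binding domain → cannot satisfy Principle A.
*Ivan₃* c-commands the anaphor within its binding domain → licit binder.
*Pavel₄* does not c-command the anaphor → cannot bind it.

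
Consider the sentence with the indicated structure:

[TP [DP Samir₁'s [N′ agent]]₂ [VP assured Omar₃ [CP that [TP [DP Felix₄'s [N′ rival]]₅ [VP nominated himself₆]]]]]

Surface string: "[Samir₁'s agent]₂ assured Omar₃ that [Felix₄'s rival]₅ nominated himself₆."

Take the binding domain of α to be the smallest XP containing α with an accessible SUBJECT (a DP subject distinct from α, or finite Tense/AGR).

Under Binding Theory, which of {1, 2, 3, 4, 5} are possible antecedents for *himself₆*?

{5}

*himself* is an anaphor, so Principle A applies: it must be bound in its binding domain.
Binding domain of *himself₆*: the embedded TP, whose subject is [Felix₄'s rival]₅.
*Samir₁* does not c-command the anaphor → cannot bind it.
*[Samir₁'s agent]₂* c-commands the anaphor but is outside its binding domain → cannot satisfy Principle A.
*Omar₃* c-commands the anaphor but is outside its binding domain → cannot satisfy Principle A.
*Felix₄* does not c-command the anaphor → cannot bind it.
*[Felix₄'s rival]₅* c-commands the anaphor within its binding domain → licit binder.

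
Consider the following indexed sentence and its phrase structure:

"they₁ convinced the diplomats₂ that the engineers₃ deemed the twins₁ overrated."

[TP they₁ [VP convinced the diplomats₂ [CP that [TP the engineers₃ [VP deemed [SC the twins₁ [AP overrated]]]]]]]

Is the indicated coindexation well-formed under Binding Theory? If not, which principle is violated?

The two coindexed NPs are *they₁* and *the twins₁*.
*the twins₁* is an R-expression. Principle C requires it to be free everywhere.
*they₁* c-commands it and carries the same index.
The R-expression is bound → Principle C violation.

Principle C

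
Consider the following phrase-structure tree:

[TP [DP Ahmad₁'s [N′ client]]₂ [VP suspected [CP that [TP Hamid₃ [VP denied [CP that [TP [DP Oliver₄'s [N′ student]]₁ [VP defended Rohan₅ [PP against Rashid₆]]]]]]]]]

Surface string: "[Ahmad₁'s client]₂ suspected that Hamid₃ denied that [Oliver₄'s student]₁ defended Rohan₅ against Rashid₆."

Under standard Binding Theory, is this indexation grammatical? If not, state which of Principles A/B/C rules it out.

grammatical

The two coindexed NPs are *[Oliver₄'s student]₁* and *Ahmad₁*.
*Ahmad₁* is an R-expression; no coindexed NP c-commands it, so Principle C holds.
*[Oliver₄'s student]₁* is an R-expression; *Ahmad₁* does not c-command it, and no other NP shares its index, so Principle C is satisfied.
All principles are respected.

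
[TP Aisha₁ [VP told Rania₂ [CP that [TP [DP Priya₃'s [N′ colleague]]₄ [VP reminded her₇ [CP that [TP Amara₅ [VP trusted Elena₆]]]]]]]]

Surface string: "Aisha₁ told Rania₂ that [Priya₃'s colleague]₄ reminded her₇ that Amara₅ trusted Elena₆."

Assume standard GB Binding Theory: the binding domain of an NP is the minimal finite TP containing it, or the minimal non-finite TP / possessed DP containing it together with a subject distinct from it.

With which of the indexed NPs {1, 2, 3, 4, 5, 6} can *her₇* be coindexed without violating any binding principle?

{1, 2, 3}

*her* is a pronoun, so Principle B applies: it must be free in its binding domain.
Binding domain of *her₇*: the embedded TP, whose subject is [Priya₃'s colleague]₄.
*Aisha₁* c-commands the pronoun but from outside its binding domain, and is not c-commanded by it → coindexation permitted.
*Rania₂* c-commands the pronoun but from outside its binding domain, and is not c-commanded by it → coindexation permitted.
*Priya₃* and the pronoun do not c-command one another → neither Principle B nor Principle C is at stake; coindexation permitted.
*[Priya₃'s colleague]₄* c-commands the pronoun within its binding domain → coindexation would violate Principle B.
*Amara₅*: the pronoun c-commands this R-expression → coindexation would violate Principle C on *Amara₅*.
*Elena₆*: the pronoun c-commands this R-expression → coindexation would violate Principle C on *Elena₆*.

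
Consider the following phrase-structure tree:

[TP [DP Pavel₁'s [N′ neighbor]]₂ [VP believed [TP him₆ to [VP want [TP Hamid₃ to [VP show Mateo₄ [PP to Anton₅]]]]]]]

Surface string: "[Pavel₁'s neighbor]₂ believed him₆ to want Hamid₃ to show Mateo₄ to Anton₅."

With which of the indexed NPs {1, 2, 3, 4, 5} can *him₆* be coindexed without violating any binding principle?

*him* is a pronoun, so Principle B applies: it must be free in its binding domain.
Binding domain of *him₆*: the matrix TP, whose subject is [Pavel₁'s neighbor]₂.
*Pavel₁* and the pronoun do not c-command one another → neither Principle B nor Principle C is at stake; coindexation permitted.
*[Pavel₁'s neighbor]₂* c-commands the pronoun within its binding domain → coindexation would violate Principle B.
*Hamid₃*: the pronoun c-commands this R-expression → coindexation would violate Principle C on *Hamid₃*.
*Mateo₄*: the pronoun c-commands this R-expression → coindexation would violate Principle C on *Mateo₄*.
*Anton₅*: the pronoun c-commands this R-expression → coindexation would violate Principle C on *Anton₅*.

{1}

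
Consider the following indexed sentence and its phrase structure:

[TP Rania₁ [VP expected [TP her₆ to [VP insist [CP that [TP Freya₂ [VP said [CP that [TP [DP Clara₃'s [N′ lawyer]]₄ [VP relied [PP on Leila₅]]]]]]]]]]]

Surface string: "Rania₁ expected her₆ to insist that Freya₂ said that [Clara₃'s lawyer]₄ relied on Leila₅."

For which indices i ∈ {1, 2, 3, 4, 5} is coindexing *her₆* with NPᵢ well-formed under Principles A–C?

none

*her* is a pronoun, so Principle B applies: it must be free in its binding domain.
Binding domain of *her₆*: the matrix TP, whose subject is Rania₁.
*Rania₁* c-commands the pronoun within its binding domain → coindexation would violate Principle B.
*Freya₂*: the pronoun c-commands this R-expression → coindexation would violate Principle C on *Freya₂*.
*Clara₃*: the pronoun c-commands this R-expression → coindexation would violate Principle C on *Clara₃*.
*[Clara₃'s lawyer]₄*: the pronoun c-commands this R-expression → coindexation would violate Principle C on *[Clara₃'s lawyer]₄*.
*Leila₅*: the pronoun c-commands this R-expression → coindexation would violate Principle C on *Leila₅*.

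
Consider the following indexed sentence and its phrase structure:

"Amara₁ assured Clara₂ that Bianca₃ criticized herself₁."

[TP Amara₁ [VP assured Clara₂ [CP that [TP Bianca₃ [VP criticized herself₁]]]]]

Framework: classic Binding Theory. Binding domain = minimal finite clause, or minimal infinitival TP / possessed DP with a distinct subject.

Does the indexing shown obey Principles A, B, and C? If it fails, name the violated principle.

Principle A

The two coindexed NPs are *Amara₁* and *herself₁*.
*herself₁* is an anaphor. Principle A requires it to be bound within its binding domain — the embedded TP, whose subject is Bianca₃.
Within that domain it is c-commanded by *Bianca₃*, which does not share its index.
*Amara₁* does c-command the anaphor, but from outside its binding domain.
The anaphor is unbound in its domain → Principle A violation.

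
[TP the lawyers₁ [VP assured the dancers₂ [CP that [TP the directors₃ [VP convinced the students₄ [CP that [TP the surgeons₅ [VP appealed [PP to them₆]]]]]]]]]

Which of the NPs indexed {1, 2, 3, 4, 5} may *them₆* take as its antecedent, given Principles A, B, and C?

{1, 2, 3, 4}

*them* is a pronoun, so Principle B applies: it must be free in its binding domain.
Binding domain of *them₆*: the embedded TP, whose subject is the surgeons₅.
*the lawyers₁* c-commands the pronoun but from outside its binding domain, and is not c-commanded by it → coindexation permitted.
*the dancers₂* c-commands the pronoun but from outside its binding domain, and is not c-commanded by it → coindexation permitted.
*the directors₃* c-commands the pronoun but from outside its binding domain, and is not c-commanded by it → coindexation permitted.
*the students₄* c-commands the pronoun but from outside its binding domain, and is not c-commanded by it → coindexation permitted.
*the surgeons₅* c-commands the pronoun within its binding domain → coindexation would violate Principle B.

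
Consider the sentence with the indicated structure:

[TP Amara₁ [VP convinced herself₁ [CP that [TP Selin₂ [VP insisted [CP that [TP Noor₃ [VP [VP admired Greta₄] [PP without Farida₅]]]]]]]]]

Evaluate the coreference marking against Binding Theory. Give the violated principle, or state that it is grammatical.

grammatical

The two coindexed NPs are *Amara₁* and *herself₁*.
*herself₁* is an anaphor; its binding domain is the matrix TP, whose subject is Amara₁. *Amara₁* c-commands it within that domain and shares its index, so Principle A is satisfied.
*Amara₁* is an R-expression; *herself₁* does not c-command it, and no other NP shares its index, so Principle C is satisfied.
All principles are respected.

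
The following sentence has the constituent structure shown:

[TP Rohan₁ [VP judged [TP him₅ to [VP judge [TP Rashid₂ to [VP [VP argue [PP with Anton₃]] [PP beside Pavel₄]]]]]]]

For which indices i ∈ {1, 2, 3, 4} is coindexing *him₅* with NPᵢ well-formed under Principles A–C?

none

*him* is a pronoun, so Principle B applies: it must be free in its binding domain.
Binding domain of *him₅*: the matrix TP, whose subject is Rohan₁.
*Rohan₁* c-commands the pronoun within its binding domain → coindexation would violate Principle B.
*Rashid₂*: the pronoun c-commands this R-expression → coindexation would violate Principle C on *Rashid₂*.
*Anton₃*: the pronoun c-commands this R-expression → coindexation would violate Principle C on *Anton₃*.
*Pavel₄*: the pronoun c-commands this R-expression → coindexation would violate Principle C on *Pavel₄*.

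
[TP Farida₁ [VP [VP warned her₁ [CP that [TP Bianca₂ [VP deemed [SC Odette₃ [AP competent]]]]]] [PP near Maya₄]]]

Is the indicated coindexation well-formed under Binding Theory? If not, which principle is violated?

The two coindexed NPs are *Farida₁* and *her₁*.
*her₁* is a pronoun. Its binding domain is the matrix TP, whose subject is Farida₁.
*Farida₁* c-commands it within that domain and carries the same index.
The pronoun is locally bound → Principle B violation.

Principle B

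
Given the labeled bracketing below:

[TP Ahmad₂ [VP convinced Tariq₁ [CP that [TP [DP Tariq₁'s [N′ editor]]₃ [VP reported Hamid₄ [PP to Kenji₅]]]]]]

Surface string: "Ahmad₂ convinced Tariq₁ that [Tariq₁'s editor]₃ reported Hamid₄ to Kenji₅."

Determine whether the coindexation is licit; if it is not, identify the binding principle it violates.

Principle C

The two coindexed NPs are *Tariq₁* (the lower occurrence) and *Tariq₁* (the higher occurrence).
*Tariq₁* (the lower occurrence) is an R-expression. Principle C requires it to be free everywhere.
*Tariq₁* (the higher occurrence) c-commands it and carries the same index.
The R-expression is bound → Principle C violation.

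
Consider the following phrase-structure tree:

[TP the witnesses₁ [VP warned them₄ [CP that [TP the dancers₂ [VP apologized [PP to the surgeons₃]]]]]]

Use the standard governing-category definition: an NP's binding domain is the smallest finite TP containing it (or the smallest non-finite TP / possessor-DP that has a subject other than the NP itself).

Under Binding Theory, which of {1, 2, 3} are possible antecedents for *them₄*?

*them* is a pronoun, so Principle B applies: it must be free in its binding domain.
Binding domain of *them₄*: the matrix TP, whose subject is the witnesses₁.
*the witnesses₁* c-commands the pronoun within its binding domain → coindexation would violate Principle B.
*the dancers₂*: the pronoun c-commands this R-expression → coindexation would violate Principle C on *the dancers₂*.
*the surgeons₃*: the pronoun c-commands this R-expression → coindexation would violate Principle C on *the surgeons₃*.

none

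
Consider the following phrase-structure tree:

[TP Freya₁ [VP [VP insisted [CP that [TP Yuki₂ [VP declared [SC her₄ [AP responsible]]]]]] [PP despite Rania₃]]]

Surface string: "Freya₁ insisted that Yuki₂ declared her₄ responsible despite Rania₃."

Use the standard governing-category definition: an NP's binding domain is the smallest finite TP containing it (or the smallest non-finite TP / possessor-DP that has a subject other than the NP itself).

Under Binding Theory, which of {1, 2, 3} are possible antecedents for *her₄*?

*her* is a pronoun, so Principle B applies: it must be free in its binding domain.
Binding domain of *her₄*: the embedded TP, whose subject is Yuki₂.
*Freya₁* c-commands the pronoun but from outside its binding domain, and is not c-commanded by it → coindexation permitted.
*Yuki₂* c-commands the pronoun within its binding domain → coindexation would violate Principle B.
*Rania₃* and the pronoun do not c-command one another → neither Principle B nor Principle C is at stake; coindexation permitted.

{1, 3}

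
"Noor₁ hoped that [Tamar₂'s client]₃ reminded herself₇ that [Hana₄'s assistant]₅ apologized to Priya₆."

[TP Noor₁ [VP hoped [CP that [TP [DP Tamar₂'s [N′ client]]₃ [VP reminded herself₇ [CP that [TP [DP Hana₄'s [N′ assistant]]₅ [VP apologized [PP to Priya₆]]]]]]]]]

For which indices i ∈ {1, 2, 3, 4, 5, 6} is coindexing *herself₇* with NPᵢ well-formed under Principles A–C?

{3}

*herself* is an anaphor, so Principle A applies: it must be bound in its binding domain.
Binding domain of *herself₇*: the embedded TP, whose subject is [Tamar₂'s client]₃.
*Noor₁* c-commands the anaphor but is outside its binding domain → cannot satisfy Principle A.
*Tamar₂* does not c-command the anaphor → cannot bind it.
*[Tamar₂'s client]₃* c-commands the anaphor within its binding domain → licit binder.
*Hana₄* does not c-command the anaphor → cannot bind it.
*[Hana₄'s assistant]₅* does not c-command the anaphor → cannot bind it.
*Priya₆* does not c-command the anaphor → cannot bind it.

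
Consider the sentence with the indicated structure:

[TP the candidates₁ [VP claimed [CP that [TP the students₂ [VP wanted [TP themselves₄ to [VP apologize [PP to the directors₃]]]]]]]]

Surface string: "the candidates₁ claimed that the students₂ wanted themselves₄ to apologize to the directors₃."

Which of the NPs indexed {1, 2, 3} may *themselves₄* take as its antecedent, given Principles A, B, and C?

*themselves* is an anaphor, so Principle A applies: it must be bound in its binding domain.
Binding domain of *themselves₄*: the embedded TP, whose subject is the students₂.
*the candidates₁* c-commands the anaphor but is outside its binding domain → cannot satisfy Principle A.
*the students₂* c-commands the anaphor within its binding domain → licit binder.
*the directors₃* does not c-command the anaphor → cannot bind it.

{2}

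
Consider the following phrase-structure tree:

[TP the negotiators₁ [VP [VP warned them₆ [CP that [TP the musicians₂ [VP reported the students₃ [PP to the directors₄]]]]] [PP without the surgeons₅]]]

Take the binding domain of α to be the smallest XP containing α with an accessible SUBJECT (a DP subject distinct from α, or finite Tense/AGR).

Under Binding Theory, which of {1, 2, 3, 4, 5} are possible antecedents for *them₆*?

*them* is a pronoun, so Principle B applies: it must be free in its binding domain.
Binding domain of *them₆*: the matrix TP, whose subject is the negotiators₁.
*the negotiators₁* c-commands the pronoun within its binding domain → coindexation would violate Principle B.
*the musicians₂*: the pronoun c-commands this R-expression → coindexation would violate Principle C on *the musicians₂*.
*the students₃*: the pronoun c-commands this R-expression → coindexation would violate Principle C on *the students₃*.
*the directors₄*: the pronoun c-commands this R-expression → coindexation would violate Principle C on *the directors₄*.
*the surgeons₅* and the pronoun do not c-command one another → neither Principle B nor Principle C is at stake; coindexation permitted.

{5}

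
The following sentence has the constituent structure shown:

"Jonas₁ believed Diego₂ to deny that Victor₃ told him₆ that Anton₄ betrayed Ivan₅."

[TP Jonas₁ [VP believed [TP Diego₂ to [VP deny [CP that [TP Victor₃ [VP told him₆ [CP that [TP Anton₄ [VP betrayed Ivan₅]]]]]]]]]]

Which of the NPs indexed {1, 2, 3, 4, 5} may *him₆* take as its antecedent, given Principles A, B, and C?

{1, 2}

*him* is a pronoun, so Principle B applies: it must be free in its binding domain.
Binding domain of *him₆*: the embedded TP, whose subject is Victor₃.
*Jonas₁* c-commands the pronoun but from outside its binding domain, and is not c-commanded by it → coindexation permitted.
*Diego₂* c-commands the pronoun but from outside its binding domain, and is not c-commanded by it → coindexation permitted.
*Victor₃* c-commands the pronoun within its binding domain → coindexation would violate Principle B.
*Anton₄*: the pronoun c-commands this R-expression → coindexation would violate Principle C on *Anton₄*.
*Ivan₅*: the pronoun c-commands this R-expression → coindexation would violate Principle C on *Ivan₅*.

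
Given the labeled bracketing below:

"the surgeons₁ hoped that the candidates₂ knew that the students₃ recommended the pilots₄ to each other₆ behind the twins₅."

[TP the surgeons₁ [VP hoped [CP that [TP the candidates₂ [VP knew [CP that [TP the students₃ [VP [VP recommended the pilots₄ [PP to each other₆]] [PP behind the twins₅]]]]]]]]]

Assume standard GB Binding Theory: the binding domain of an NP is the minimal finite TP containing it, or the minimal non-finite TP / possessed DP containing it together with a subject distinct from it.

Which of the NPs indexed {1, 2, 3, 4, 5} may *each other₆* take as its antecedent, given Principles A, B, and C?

{3, 4}

*each other* is an anaphor, so Principle A applies: it must be bound in its binding domain.
Binding domain of *each other₆*: the embedded TP, whose subject is the students₃.
*the surgeons₁* c-commands the anaphor but is outside its binding domain → cannot satisfy Principle A.
*the candidates₂* c-commands the anaphor but is outside its binding domain → cannot satisfy Principle A.
*the students₃* c-commands the anaphor within its binding domain → licit binder.
*the pilots₄* c-commands the anaphor within its binding domain → licit binder.
*the twins₅* does not c-command the anaphor → cannot bind it.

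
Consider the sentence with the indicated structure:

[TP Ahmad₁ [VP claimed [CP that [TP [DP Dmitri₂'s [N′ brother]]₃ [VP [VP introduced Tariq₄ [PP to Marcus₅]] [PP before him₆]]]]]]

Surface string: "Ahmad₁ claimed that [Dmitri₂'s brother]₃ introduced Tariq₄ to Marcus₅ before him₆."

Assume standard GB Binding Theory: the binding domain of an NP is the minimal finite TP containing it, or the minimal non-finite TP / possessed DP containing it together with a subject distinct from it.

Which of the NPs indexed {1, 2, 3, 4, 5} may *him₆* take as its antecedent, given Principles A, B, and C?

*him* is a pronoun, so Principle B applies: it must be free in its binding domain.
Binding domain of *him₆*: the embedded TP, whose subject is [Dmitri₂'s brother]₃.
*Ahmad₁* c-commands the pronoun but from outside its binding domain, and is not c-commanded by it → coindexation permitted.
*Dmitri₂* and the pronoun do not c-command one another → neither Principle B nor Principle C is at stake; coindexation permitted.
*[Dmitri₂'s brother]₃* c-commands the pronoun within its binding domain → coindexation would violate Principle B.
*Tariq₄* and the pronoun do not c-command one another → neither Principle B nor Principle C is at stake; coindexation permitted.
*Marcus₅* and the pronoun do not c-command one another → neither Principle B nor Principle C is at stake; coindexation permitted.

{1, 2, 4, 5}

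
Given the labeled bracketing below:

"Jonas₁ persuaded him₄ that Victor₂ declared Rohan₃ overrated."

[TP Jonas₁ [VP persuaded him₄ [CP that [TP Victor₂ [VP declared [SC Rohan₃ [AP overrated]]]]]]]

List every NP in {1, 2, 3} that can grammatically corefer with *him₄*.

none

*him* is a pronoun, so Principle B applies: it must be free in its binding domain.
Binding domain of *him₄*: the matrix TP, whose subject is Jonas₁.
*Jonas₁* c-commands the pronoun within its binding domain → coindexation would violate Principle B.
*Victor₂*: the pronoun c-commands this R-expression → coindexation would violate Principle C on *Victor₂*.
*Rohan₃*: the pronoun c-commands this R-expression → coindexation would violate Principle C on *Rohan₃*.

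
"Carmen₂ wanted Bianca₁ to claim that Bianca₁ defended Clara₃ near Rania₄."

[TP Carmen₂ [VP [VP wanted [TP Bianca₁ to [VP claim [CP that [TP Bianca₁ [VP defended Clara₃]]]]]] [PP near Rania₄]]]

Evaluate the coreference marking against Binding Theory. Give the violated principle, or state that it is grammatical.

Principle C

The two coindexed NPs are *Bianca₁* (the lower occurrence) and *Bianca₁* (the higher occurrence).
*Bianca₁* (the lower occurrence) is an R-expression. Principle C requires it to be free everywhere.
*Bianca₁* (the higher occurrence) c-commands it and carries the same index.
The R-expression is bound → Principle C violation.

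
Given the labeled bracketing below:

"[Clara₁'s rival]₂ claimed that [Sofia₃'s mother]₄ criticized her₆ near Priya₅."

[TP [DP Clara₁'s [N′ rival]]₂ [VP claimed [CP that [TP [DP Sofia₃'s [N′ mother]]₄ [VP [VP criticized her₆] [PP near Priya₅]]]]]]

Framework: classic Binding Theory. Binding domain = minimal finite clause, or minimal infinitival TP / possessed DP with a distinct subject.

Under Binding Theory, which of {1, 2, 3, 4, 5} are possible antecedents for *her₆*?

{1, 2, 3, 5}

*her* is a pronoun, so Principle B applies: it must be free in its binding domain.
Binding domain of *her₆*: the embedded TP, whose subject is [Sofia₃'s mother]₄.
*Clara₁* and the pronoun do not c-command one another → neither Principle B nor Principle C is at stake; coindexation permitted.
*[Clara₁'s rival]₂* c-commands the pronoun but from outside its binding domain, and is not c-commanded by it → coindexation permitted.
*Sofia₃* and the pronoun do not c-command one another → neither Principle B nor Principle C is at stake; coindexation permitted.
*[Sofia₃'s mother]₄* c-commands the pronoun within its binding domain → coindexation would violate Principle B.
*Priya₅* and the pronoun do not c-command one another → neither Principle B nor Principle C is at stake; coindexation permitted.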